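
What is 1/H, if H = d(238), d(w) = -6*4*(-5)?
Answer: 1/120 ≈ 0.0083333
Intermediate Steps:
d(w) = 120 (d(w) = -24*(-5) = 120)
H = 120
1/H = 1/120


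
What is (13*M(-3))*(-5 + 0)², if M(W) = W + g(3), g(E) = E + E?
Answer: 975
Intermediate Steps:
g(E) = 2*E
M(W) = 6 + W (M(W) = W + 2*3 = W + 6 = 6 + W)
(13*M(-3))*(-5 + 0)² = (13*(6 - 3))*(-5 + 0)² = (13*3)*(-5)² = 39*25 = 975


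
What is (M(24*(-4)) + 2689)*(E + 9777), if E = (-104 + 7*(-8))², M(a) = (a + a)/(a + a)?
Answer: 95164130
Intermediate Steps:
M(a) = 1 (M(a) = (2*a)/((2*a)) = (2*a)*(1/(2*a)) = 1)
E = 25600 (E = (-104 - 56)² = (-160)² = 25600)
(M(24*(-4)) + 2689)*(E + 9777) = (1 + 2689)*(25600 + 9777) = 2690*35377 = 95164130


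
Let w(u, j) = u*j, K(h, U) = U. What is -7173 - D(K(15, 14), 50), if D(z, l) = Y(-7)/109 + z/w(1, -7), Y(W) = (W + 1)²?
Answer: -781675/109 ≈ -7171.3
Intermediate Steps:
Y(W) = (1 + W)²
w(u, j) = j*u
D(z, l) = 36/109 - z/7 (D(z, l) = (1 - 7)²/109 + z/((-7*1)) = (-6)²*(1/109) + z/(-7) = 36*(1/109) + z*(-⅐) = 36/109 - z/7)
-7173 - D(K(15, 14), 50) = -7173 - (36/109 - ⅐*14) = -7173 - (36/109 - 2) = -7173 - 1*(-182/109) = -7173 + 182/109 = -781675/109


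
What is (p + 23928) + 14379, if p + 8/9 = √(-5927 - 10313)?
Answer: 344755/9 + 4*I*√1015 ≈ 38306.0 + 127.44*I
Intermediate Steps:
p = -8/9 + 4*I*√1015 (p = -8/9 + √(-5927 - 10313) = -8/9 + √(-16240) = -8/9 + 4*I*√1015 ≈ -0.88889 + 127.44*I)
(p + 23928) + 14379 = ((-8/9 + 4*I*√1015) + 23928) + 14379 = (215344/9 + 4*I*√1015) + 14379 = 344755/9 + 4*I*√1015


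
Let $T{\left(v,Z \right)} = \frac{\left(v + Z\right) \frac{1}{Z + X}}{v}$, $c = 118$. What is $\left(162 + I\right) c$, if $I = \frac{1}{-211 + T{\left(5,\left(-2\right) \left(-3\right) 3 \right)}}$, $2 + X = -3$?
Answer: $\frac{130864301}{6846} \approx 19115.0$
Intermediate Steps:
$X = -5$ ($X = -2 - 3 = -5$)
$T{\left(v,Z \right)} = \frac{Z + v}{v \left(-5 + Z\right)}$ ($T{\left(v,Z \right)} = \frac{\left(v + Z\right) \frac{1}{Z - 5}}{v} = \frac{\left(Z + v\right) \frac{1}{-5 + Z}}{v} = \frac{\frac{1}{-5 + Z} \left(Z + v\right)}{v} = \frac{Z + v}{v \left(-5 + Z\right)}$)
$I = - \frac{65}{13692}$ ($I = \frac{1}{-211 + \frac{\left(-2\right) \left(-3\right) 3 + 5}{5 \left(-5 + \left(-2\right) \left(-3\right) 3\right)}} = \frac{1}{-211 + \frac{6 \cdot 3 + 5}{5 \left(-5 + 6 \cdot 3\right)}} = \frac{1}{-211 + \frac{18 + 5}{5 \left(-5 + 18\right)}} = \frac{1}{-211 + \frac{1}{5} \cdot \frac{1}{13} \cdot 23} = \frac{1}{-211 + \frac{23}{65}} = \frac{1}{- \frac{13692}{65}} = - \frac{65}{13692} \approx -0.0047473$)
$\left(162 + I\right) c = \left(162 - \frac{65}{13692}\right) 118 = \frac{2218039}{13692} \cdot 118 = \frac{130864301}{6846}$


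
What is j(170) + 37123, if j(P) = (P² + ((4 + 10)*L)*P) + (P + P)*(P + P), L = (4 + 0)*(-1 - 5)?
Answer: 124503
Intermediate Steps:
L = -24 (L = 4*(-6) = -24)
j(P) = -336*P + 5*P² (j(P) = (P² + ((4 + 10)*(-24))*P) + (P + P)*(P + P) = (P² + (14*(-24))*P) + (2*P)*(2*P) = (P² - 336*P) + 4*P² = -336*P + 5*P²)
j(170) + 37123 = 170*(-336 + 5*170) + 37123 = 170*(-336 + 850) + 37123 = 170*514 + 37123 = 87380 + 37123 = 124503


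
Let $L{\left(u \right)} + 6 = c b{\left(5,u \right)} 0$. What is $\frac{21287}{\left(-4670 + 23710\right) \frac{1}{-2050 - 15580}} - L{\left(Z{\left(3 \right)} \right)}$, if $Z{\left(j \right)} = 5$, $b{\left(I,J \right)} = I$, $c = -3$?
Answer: $- \frac{5359651}{272} \approx -19705.0$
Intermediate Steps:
$L{\left(u \right)} = -6$ ($L{\left(u \right)} = -6 + \left(-3\right) 5 \cdot 0 = -6 - 0 = -6 + 0 = -6$)
$\frac{21287}{\left(-4670 + 23710\right) \frac{1}{-2050 - 15580}} - L{\left(Z{\left(3 \right)} \right)} = \frac{21287}{\left(-4670 + 23710\right) \frac{1}{-2050 - 15580}} - -6 = \frac{21287}{19040 \frac{1}{-2050 - 15580}} + 6 = \frac{21287}{19040 \frac{1}{-17630}} + 6 = \frac{21287}{19040 \left(- \frac{1}{17630}\right)} + 6 = \frac{21287}{- \frac{1904}{1763}} + 6 = 21287 \left(- \frac{1763}{1904}\right) + 6 = - \frac{5361283}{272} + 6 = - \frac{5359651}{272}$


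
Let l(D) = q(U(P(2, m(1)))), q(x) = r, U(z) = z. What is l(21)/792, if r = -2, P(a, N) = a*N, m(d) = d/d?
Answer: -1/396 ≈ -0.0025253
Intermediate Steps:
m(d) = 1
P(a, N) = N*a
q(x) = -2
l(D) = -2
l(21)/792 = -2/792 = -2*1/792 = -1/396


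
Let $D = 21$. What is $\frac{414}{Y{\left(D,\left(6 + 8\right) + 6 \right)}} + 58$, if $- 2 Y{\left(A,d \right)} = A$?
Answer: $\frac{130}{7} \approx 18.571$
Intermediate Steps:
$Y{\left(A,d \right)} = - \frac{A}{2}$
$\frac{414}{Y{\left(D,\left(6 + 8\right) + 6 \right)}} + 58 = \frac{414}{\left(- \frac{1}{2}\right) 21} + 58 = \frac{414}{- \frac{21}{2}} + 58 = 414 \left(- \frac{2}{21}\right) + 58 = - \frac{276}{7} + 58 = \frac{130}{7}$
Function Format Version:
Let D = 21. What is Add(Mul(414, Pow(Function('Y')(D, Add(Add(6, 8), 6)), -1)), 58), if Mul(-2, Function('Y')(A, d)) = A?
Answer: Rational(130, 7) ≈ 18.571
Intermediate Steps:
Function('Y')(A, d) = Mul(Rational(-1, 2), A)
Add(Mul(414, Pow(Function('Y')(D, Add(Add(6, 8), 6)), -1)), 58) = Add(Mul(414, Pow(Mul(Rational(-1, 2), 21), -1)), 58) = Add(Mul(414, Pow(Rational(-21, 2), -1)), 58) = Add(Mul(414, Rational(-2, 21)), 58) = Add(Rational(-276, 7), 58) = Rational(130, 7)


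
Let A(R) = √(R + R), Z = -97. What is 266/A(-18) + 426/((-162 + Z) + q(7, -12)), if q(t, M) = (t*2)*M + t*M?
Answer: -426/511 - 133*I/3 ≈ -0.83366 - 44.333*I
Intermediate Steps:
A(R) = √2*√R (A(R) = √(2*R) = √2*√R)
q(t, M) = 3*M*t (q(t, M) = (2*t)*M + M*t = 2*M*t + M*t = 3*M*t)
266/A(-18) + 426/((-162 + Z) + q(7, -12)) = 266/((√2*√(-18))) + 426/((-162 - 97) + 3*(-12)*7) = 266/((√2*(3*I*√2))) + 426/(-259 - 252) = 266/((6*I)) + 426/(-511) = 266*(-I/6) + 426*(-1/511) = -133*I/3 - 426/511 = -426/511 - 133*I/3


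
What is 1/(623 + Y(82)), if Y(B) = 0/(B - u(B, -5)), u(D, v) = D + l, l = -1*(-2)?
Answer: 1/623 ≈ 0.0016051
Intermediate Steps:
l = 2
u(D, v) = 2 + D (u(D, v) = D + 2 = 2 + D)
Y(B) = 0 (Y(B) = 0/(B - (2 + B)) = 0/(B + (-2 - B)) = 0/(-2) = 0*(-½) = 0)
1/(623 + Y(82)) = 1/(623 + 0) = 1/623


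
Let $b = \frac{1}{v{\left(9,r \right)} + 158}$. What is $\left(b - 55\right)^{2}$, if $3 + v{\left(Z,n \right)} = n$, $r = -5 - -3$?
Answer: $\frac{70795396}{23409} \approx 3024.3$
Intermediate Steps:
$r = -2$ ($r = -5 + 3 = -2$)
$v{\left(Z,n \right)} = -3 + n$
$b = \frac{1}{153}$ ($b = \frac{1}{\left(-3 - 2\right) + 158} = \frac{1}{-5 + 158} = \frac{1}{153} \approx 0.0065359$)
$\left(b - 55\right)^{2} = \left(\frac{1}{153} - 55\right)^{2} = \left(- \frac{8414}{153}\right)^{2} = \frac{70795396}{23409}$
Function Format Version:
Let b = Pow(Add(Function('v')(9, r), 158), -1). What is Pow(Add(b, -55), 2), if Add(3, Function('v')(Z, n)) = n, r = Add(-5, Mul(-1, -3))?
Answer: Rational(70795396, 23409) ≈ 3024.3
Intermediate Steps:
r = -2 (r = Add(-5, 3) = -2)
Function('v')(Z, n) = Add(-3, n)
b = Rational(1, 153) (b = Pow(Add(Add(-3, -2), 158), -1) = Pow(Add(-5, 158), -1) = Pow(153, -1) = Rational(1, 153) ≈ 0.0065359)
Pow(Add(b, -55), 2) = Pow(Add(Rational(1, 153), -55), 2) = Pow(Rational(-8414, 153), 2) = Rational(70795396, 23409)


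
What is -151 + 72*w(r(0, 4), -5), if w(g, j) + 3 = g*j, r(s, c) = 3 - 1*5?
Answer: 353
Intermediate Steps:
r(s, c) = -2 (r(s, c) = 3 - 5 = -2)
w(g, j) = -3 + g*j
-151 + 72*w(r(0, 4), -5) = -151 + 72*(-3 - 2*(-5)) = -151 + 72*(-3 + 10) = -151 + 72*7 = -151 + 504 = 353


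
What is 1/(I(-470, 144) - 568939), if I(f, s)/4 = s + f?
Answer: -1/570243 ≈ -1.7536e-6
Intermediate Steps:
I(f, s) = 4*f + 4*s (I(f, s) = 4*(s + f) = 4*(f + s) = 4*f + 4*s)
1/(I(-470, 144) - 568939) = 1/((4*(-470) + 4*144) - 568939) = 1/((-1880 + 576) - 568939) = 1/(-1304 - 568939) = 1/(-570243) = -1/570243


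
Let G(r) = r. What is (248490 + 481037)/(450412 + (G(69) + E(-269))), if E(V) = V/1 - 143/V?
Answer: 196242763/121107171 ≈ 1.6204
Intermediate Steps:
E(V) = V - 143/V (E(V) = V*1 - 143/V = V - 143/V)
(248490 + 481037)/(450412 + (G(69) + E(-269))) = (248490 + 481037)/(450412 + (69 + (-269 - 143/(-269)))) = 729527/(450412 + (69 + (-269 - 143*(-1/269)))) = 729527/(450412 + (69 + (-269 + 143/269))) = 729527/(450412 + (69 - 72218/269)) = 729527/(450412 - 53657/269) = 729527/(121107171/269) = 729527*(269/121107171) = 196242763/121107171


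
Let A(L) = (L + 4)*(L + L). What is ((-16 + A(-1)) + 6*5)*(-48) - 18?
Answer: -402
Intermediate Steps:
A(L) = 2*L*(4 + L) (A(L) = (4 + L)*(2*L) = 2*L*(4 + L))
((-16 + A(-1)) + 6*5)*(-48) - 18 = ((-16 + 2*(-1)*(4 - 1)) + 6*5)*(-48) - 18 = ((-16 + 2*(-1)*3) + 30)*(-48) - 18 = ((-16 - 6) + 30)*(-48) - 18 = (-22 + 30)*(-48) - 18 = 8*(-48) - 18 = -384 - 18 = -402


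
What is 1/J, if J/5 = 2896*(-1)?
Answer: -1/14480 ≈ -6.9061e-5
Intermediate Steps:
J = -14480 (J = 5*(2896*(-1)) = 5*(-2896) = -14480)
1/J = 1/(-14480) = -1/14480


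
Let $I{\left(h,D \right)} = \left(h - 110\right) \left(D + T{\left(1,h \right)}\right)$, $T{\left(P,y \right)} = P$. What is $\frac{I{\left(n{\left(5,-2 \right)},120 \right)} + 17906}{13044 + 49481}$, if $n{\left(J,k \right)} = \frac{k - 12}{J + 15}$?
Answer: $\frac{45113}{625250} \approx 0.072152$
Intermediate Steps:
$n{\left(J,k \right)} = \frac{-12 + k}{15 + J}$
$I{\left(h,D \right)} = \left(1 + D\right) \left(-110 + h\right)$ ($I{\left(h,D \right)} = \left(h - 110\right) \left(D + 1\right) = \left(-110 + h\right) \left(1 + D\right) = \left(1 + D\right) \left(-110 + h\right)$)
$\frac{I{\left(n{\left(5,-2 \right)},120 \right)} + 17906}{13044 + 49481} = \frac{\left(-110 + \frac{-12 - 2}{15 + 5} - 13200 + 120 \frac{-12 - 2}{15 + 5}\right) + 17906}{13044 + 49481} = \frac{\left(-110 + \frac{1}{20} \left(-14\right) - 13200 + 120 \cdot \frac{1}{20} \left(-14\right)\right) + 17906}{62525} = \left(\left(-110 + \frac{1}{20} \left(-14\right) - 13200 + 120 \cdot \frac{1}{20} \left(-14\right)\right) + 17906\right) \frac{1}{62525} = \left(\left(-110 - \frac{7}{10} - 13200 + 120 \left(- \frac{7}{10}\right)\right) + 17906\right) \frac{1}{62525} = \left(\left(-110 - \frac{7}{10} - 13200 - 84\right) + 17906\right) \frac{1}{62525} = \left(- \frac{133947}{10} + 17906\right) \frac{1}{62525} = \frac{45113}{10} \cdot \frac{1}{62525} = \frac{45113}{625250}$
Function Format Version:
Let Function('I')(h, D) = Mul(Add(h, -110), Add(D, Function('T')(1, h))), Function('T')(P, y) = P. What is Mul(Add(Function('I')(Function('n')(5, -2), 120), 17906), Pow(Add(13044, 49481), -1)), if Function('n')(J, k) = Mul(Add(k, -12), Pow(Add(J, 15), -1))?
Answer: Rational(45113, 625250) ≈ 0.072152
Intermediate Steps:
Function('n')(J, k) = Mul(Pow(Add(15, J), -1), Add(-12, k)) (Function('n')(J, k) = Mul(Add(-12, k), Pow(Add(15, J), -1)) = Mul(Pow(Add(15, J), -1), Add(-12, k)))
Function('I')(h, D) = Mul(Add(1, D), Add(-110, h)) (Function('I')(h, D) = Mul(Add(h, -110), Add(D, 1)) = Mul(Add(-110, h), Add(1, D)) = Mul(Add(1, D), Add(-110, h)))
Mul(Add(Function('I')(Function('n')(5, -2), 120), 17906), Pow(Add(13044, 49481), -1)) = Mul(Add(Add(-110, Mul(Pow(Add(15, 5), -1), Add(-12, -2)), Mul(-110, 120), Mul(120, Mul(Pow(Add(15, 5), -1), Add(-12, -2)))), 17906), Pow(Add(13044, 49481), -1)) = Mul(Add(Add(-110, Mul(Pow(20, -1), -14), -13200, Mul(120, Mul(Pow(20, -1), -14))), 17906), Pow(62525, -1)) = Mul(Add(Add(-110, Mul(Rational(1, 20), -14), -13200, Mul(120, Mul(Rational(1, 20), -14))), 17906), Rational(1, 62525)) = Mul(Add(Add(-110, Rational(-7, 10), -13200, Mul(120, Rational(-7, 10))), 17906), Rational(1, 62525)) = Mul(Add(Add(-110, Rational(-7, 10), -13200, -84), 17906), Rational(1, 62525)) = Mul(Add(Rational(-133947, 10), 17906), Rational(1, 62525)) = Mul(Rational(45113, 10), Rational(1, 62525)) = Rational(45113, 625250)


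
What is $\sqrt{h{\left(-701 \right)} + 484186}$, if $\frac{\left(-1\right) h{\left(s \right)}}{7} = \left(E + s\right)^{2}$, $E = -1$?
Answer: $i \sqrt{2965442} \approx 1722.0 i$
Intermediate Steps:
$h{\left(s \right)} = - 7 \left(-1 + s\right)^{2}$
$\sqrt{h{\left(-701 \right)} + 484186} = \sqrt{- 7 \left(-1 - 701\right)^{2} + 484186} = \sqrt{- 7 \left(-702\right)^{2} + 484186} = \sqrt{\left(-7\right) 492804 + 484186} = \sqrt{-3449628 + 484186} = \sqrt{-2965442} = i \sqrt{2965442}$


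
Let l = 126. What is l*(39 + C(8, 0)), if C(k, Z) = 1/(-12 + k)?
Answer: 9765/2 ≈ 4882.5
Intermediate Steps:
l*(39 + C(8, 0)) = 126*(39 + 1/(-12 + 8)) = 126*(39 + 1/(-4)) = 126*(39 - 1/4) = 126*(155/4) = 9765/2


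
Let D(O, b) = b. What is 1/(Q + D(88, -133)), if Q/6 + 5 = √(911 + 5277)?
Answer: 163/196199 + 12*√1547/196199 ≈ 0.0032364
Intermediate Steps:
Q = -30 + 12*√1547 (Q = -30 + 6*√(911 + 5277) = -30 + 6*√6188 = -30 + 6*(2*√1547) = -30 + 12*√1547 ≈ 441.98)
1/(Q + D(88, -133)) = 1/((-30 + 12*√1547) - 133) = 1/(-163 + 12*√1547)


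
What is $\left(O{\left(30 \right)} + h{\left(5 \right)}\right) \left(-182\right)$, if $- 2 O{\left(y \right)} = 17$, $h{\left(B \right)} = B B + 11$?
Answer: $-5005$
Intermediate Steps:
$h{\left(B \right)} = 11 + B^{2}$ ($h{\left(B \right)} = B^{2} + 11 = 11 + B^{2}$)
$O{\left(y \right)} = - \frac{17}{2}$ ($O{\left(y \right)} = \left(- \frac{1}{2}\right) 17 = - \frac{17}{2}$)
$\left(O{\left(30 \right)} + h{\left(5 \right)}\right) \left(-182\right) = \left(- \frac{17}{2} + \left(11 + 5^{2}\right)\right) \left(-182\right) = \left(- \frac{17}{2} + \left(11 + 25\right)\right) \left(-182\right) = \left(- \frac{17}{2} + 36\right) \left(-182\right) = \frac{55}{2} \left(-182\right) = -5005$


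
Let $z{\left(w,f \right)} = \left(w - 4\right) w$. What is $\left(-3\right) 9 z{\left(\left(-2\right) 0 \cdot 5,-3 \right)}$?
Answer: $0$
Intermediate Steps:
$z{\left(w,f \right)} = w \left(-4 + w\right)$ ($z{\left(w,f \right)} = \left(-4 + w\right) w = w \left(-4 + w\right)$)
$\left(-3\right) 9 z{\left(\left(-2\right) 0 \cdot 5,-3 \right)} = \left(-3\right) 9 \left(-2\right) 0 \cdot 5 \left(-4 + \left(-2\right) 0 \cdot 5\right) = - 27 \cdot 0 \cdot 5 \left(-4 + 0 \cdot 5\right) = - 27 \cdot 0 \left(-4 + 0\right) = - 27 \cdot 0 \left(-4\right) = \left(-27\right) 0 = 0$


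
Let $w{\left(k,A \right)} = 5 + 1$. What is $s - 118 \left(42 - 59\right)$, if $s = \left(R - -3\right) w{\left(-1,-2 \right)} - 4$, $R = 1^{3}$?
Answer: $2026$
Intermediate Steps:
$w{\left(k,A \right)} = 6$
$R = 1$
$s = 20$ ($s = \left(1 - -3\right) 6 - 4 = \left(1 + 3\right) 6 - 4 = 4 \cdot 6 - 4 = 24 - 4 = 20$)
$s - 118 \left(42 - 59\right) = 20 - 118 \left(42 - 59\right) = 20 - -2006 = 20 + 2006 = 2026$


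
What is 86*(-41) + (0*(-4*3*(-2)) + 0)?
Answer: -3526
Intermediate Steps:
86*(-41) + (0*(-4*3*(-2)) + 0) = -3526 + (0*(-12*(-2)) + 0) = -3526 + (0*24 + 0) = -3526 + (0 + 0) = -3526 + 0 = -3526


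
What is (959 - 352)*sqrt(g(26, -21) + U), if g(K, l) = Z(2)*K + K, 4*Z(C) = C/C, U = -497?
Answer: 607*I*sqrt(1858)/2 ≈ 13082.0*I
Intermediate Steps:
Z(C) = 1/4 (Z(C) = (C/C)/4 = (1/4)*1 = 1/4)
g(K, l) = 5*K/4 (g(K, l) = K/4 + K = 5*K/4)
(959 - 352)*sqrt(g(26, -21) + U) = (959 - 352)*sqrt((5/4)*26 - 497) = 607*sqrt(65/2 - 497) = 607*sqrt(-929/2) = 607*(I*sqrt(1858)/2) = 607*I*sqrt(1858)/2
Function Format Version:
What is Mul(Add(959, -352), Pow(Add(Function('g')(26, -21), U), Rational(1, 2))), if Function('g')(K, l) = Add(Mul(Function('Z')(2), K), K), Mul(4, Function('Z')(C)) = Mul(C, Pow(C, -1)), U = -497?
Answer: Mul(Rational(607, 2), I, Pow(1858, Rational(1, 2))) ≈ Mul(13082., I)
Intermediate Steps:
Function('Z')(C) = Rational(1, 4) (Function('Z')(C) = Mul(Rational(1, 4), Mul(C, Pow(C, -1))) = Mul(Rational(1, 4), 1) = Rational(1, 4))
Function('g')(K, l) = Mul(Rational(5, 4), K) (Function('g')(K, l) = Add(Mul(Rational(1, 4), K), K) = Mul(Rational(5, 4), K))
Mul(Add(959, -352), Pow(Add(Function('g')(26, -21), U), Rational(1, 2))) = Mul(Add(959, -352), Pow(Add(Mul(Rational(5, 4), 26), -497), Rational(1, 2))) = Mul(607, Pow(Add(Rational(65, 2), -497), Rational(1, 2))) = Mul(607, Pow(Rational(-929, 2), Rational(1, 2))) = Mul(607, Mul(Rational(1, 2), I, Pow(1858, Rational(1, 2)))) = Mul(Rational(607, 2), I, Pow(1858, Rational(1, 2)))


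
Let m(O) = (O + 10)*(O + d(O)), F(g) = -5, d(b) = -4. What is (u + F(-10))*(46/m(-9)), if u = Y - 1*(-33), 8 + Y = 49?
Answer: -3174/13 ≈ -244.15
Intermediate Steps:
Y = 41 (Y = -8 + 49 = 41)
m(O) = (-4 + O)*(10 + O) (m(O) = (O + 10)*(O - 4) = (10 + O)*(-4 + O) = (-4 + O)*(10 + O))
u = 74 (u = 41 - 1*(-33) = 41 + 33 = 74)
(u + F(-10))*(46/m(-9)) = (74 - 5)*(46/(-40 + (-9)² + 6*(-9))) = 69*(46/(-40 + 81 - 54)) = 69*(46/(-13)) = 69*(46*(-1/13)) = 69*(-46/13) = -3174/13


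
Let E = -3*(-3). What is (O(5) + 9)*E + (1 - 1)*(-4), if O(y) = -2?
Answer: 63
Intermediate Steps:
E = 9
(O(5) + 9)*E + (1 - 1)*(-4) = (-2 + 9)*9 + (1 - 1)*(-4) = 7*9 + 0*(-4) = 63 + 0 = 63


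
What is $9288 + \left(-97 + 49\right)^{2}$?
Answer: $11592$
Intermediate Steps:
$9288 + \left(-97 + 49\right)^{2} = 9288 + \left(-48\right)^{2} = 9288 + 2304 = 11592$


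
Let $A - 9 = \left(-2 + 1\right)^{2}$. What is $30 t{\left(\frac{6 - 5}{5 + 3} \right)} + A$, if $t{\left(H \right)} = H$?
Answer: $\frac{55}{4} \approx 13.75$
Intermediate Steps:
$A = 10$ ($A = 9 + \left(-2 + 1\right)^{2} = 9 + \left(-1\right)^{2} = 9 + 1 = 10$)
$30 t{\left(\frac{6 - 5}{5 + 3} \right)} + A = 30 \frac{6 - 5}{5 + 3} + 10 = 30 \cdot 1 \cdot \frac{1}{8} + 10 = 30 \cdot \frac{1}{8} + 10 = \frac{15}{4} + 10 = \frac{55}{4}$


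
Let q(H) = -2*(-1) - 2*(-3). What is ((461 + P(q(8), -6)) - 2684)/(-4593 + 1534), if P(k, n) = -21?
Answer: 2244/3059 ≈ 0.73357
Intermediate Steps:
q(H) = 8 (q(H) = 2 + 6 = 8)
((461 + P(q(8), -6)) - 2684)/(-4593 + 1534) = ((461 - 21) - 2684)/(-4593 + 1534) = (440 - 2684)/(-3059) = -2244*(-1/3059) = 2244/3059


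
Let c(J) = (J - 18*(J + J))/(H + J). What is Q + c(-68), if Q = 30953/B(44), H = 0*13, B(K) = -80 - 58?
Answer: -35783/138 ≈ -259.30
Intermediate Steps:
B(K) = -138
H = 0
Q = -30953/138 (Q = 30953/(-138) = 30953*(-1/138) = -30953/138 ≈ -224.30)
c(J) = -35 (c(J) = (J - 18*(J + J))/(0 + J) = (J - 36*J)/J = (-35*J)/J = -35)
Q + c(-68) = -30953/138 - 35 = -35783/138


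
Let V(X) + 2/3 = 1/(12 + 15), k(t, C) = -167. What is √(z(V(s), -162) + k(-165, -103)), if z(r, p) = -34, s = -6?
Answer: I*√201 ≈ 14.177*I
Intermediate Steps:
V(X) = -17/27 (V(X) = -⅔ + 1/(12 + 15) = -⅔ + 1/27 = -17/27)
√(z(V(s), -162) + k(-165, -103)) = √(-34 - 167) = √(-201) = I*√201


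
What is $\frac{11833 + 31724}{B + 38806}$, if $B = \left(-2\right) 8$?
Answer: $\frac{14519}{12930} \approx 1.1229$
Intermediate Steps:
$B = -16$
$\frac{11833 + 31724}{B + 38806} = \frac{11833 + 31724}{-16 + 38806} = \frac{43557}{38790} = 43557 \cdot \frac{1}{38790} = \frac{14519}{12930}$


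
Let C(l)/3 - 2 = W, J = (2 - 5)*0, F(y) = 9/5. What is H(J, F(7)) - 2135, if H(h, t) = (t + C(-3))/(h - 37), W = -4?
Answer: -394954/185 ≈ -2134.9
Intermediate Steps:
F(y) = 9/5 (F(y) = 9*(⅕) = 9/5)
J = 0 (J = -3*0 = 0)
C(l) = -6 (C(l) = 6 + 3*(-4) = 6 - 12 = -6)
H(h, t) = (-6 + t)/(-37 + h) (H(h, t) = (t - 6)/(h - 37) = (-6 + t)/(-37 + h))
H(J, F(7)) - 2135 = (-6 + 9/5)/(-37 + 0) - 2135 = -21/5/(-37) - 2135 = -1/37*(-21/5) - 2135 = 21/185 - 2135 = -394954/185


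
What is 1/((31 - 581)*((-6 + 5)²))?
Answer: -1/550 ≈ -0.0018182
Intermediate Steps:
1/((31 - 581)*((-6 + 5)²)) = 1/((-550)*((-1)²)) = -1/550/1 = -1/550*1 = -1/550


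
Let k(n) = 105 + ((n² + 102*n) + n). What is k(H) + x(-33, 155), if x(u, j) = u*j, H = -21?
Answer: -6732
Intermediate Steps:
x(u, j) = j*u
k(n) = 105 + n² + 103*n (k(n) = 105 + (n² + 103*n) = 105 + n² + 103*n)
k(H) + x(-33, 155) = (105 + (-21)² + 103*(-21)) + 155*(-33) = (105 + 441 - 2163) - 5115 = -1617 - 5115 = -6732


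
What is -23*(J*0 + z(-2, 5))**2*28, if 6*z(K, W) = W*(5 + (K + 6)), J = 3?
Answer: -36225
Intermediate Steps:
z(K, W) = W*(11 + K)/6 (z(K, W) = (W*(5 + (K + 6)))/6 = (W*(5 + (6 + K)))/6 = (W*(11 + K))/6 = W*(11 + K)/6)
-23*(J*0 + z(-2, 5))**2*28 = -23*(3*0 + (1/6)*5*(11 - 2))**2*28 = -23*(0 + (1/6)*5*9)**2*28 = -23*(0 + 15/2)**2*28 = -23*(15/2)**2*28 = -23*225/4*28 = -5175/4*28 = -36225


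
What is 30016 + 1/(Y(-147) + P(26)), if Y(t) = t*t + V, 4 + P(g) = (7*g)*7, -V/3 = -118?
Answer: 697361729/23233 ≈ 30016.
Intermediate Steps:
V = 354 (V = -3*(-118) = 354)
P(g) = -4 + 49*g (P(g) = -4 + (7*g)*7 = -4 + 49*g)
Y(t) = 354 + t**2 (Y(t) = t*t + 354 = t**2 + 354 = 354 + t**2)
30016 + 1/(Y(-147) + P(26)) = 30016 + 1/((354 + (-147)**2) + (-4 + 49*26)) = 30016 + 1/((354 + 21609) + (-4 + 1274)) = 30016 + 1/(21963 + 1270) = 30016 + 1/23233 = 697361729/23233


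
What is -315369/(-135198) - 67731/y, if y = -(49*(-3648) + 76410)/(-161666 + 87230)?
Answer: 341166093017/6925142 ≈ 49265.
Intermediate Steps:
y = -17057/12406 (y = -(-178752 + 76410)/(-74436) = -(-102342)*(-1)/74436 = -1*17057/12406 = -17057/12406 ≈ -1.3749)
-315369/(-135198) - 67731/y = -315369/(-135198) - 67731/(-17057/12406) = -315369*(-1/135198) - 67731*(-12406/17057) = 35041/15022 + 840270786/17057 = 341166093017/6925142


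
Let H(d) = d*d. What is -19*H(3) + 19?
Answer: -152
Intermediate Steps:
H(d) = d²
-19*H(3) + 19 = -19*3² + 19 = -19*9 + 19 = -171 + 19 = -152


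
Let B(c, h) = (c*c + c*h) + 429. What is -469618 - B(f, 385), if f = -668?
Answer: -659091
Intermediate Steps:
B(c, h) = 429 + c² + c*h (B(c, h) = (c² + c*h) + 429 = 429 + c² + c*h)
-469618 - B(f, 385) = -469618 - (429 + (-668)² - 668*385) = -469618 - (429 + 446224 - 257180) = -469618 - 1*189473 = -469618 - 189473 = -659091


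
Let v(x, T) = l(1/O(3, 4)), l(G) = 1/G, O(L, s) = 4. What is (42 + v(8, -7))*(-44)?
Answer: -2024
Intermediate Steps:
v(x, T) = 4 (v(x, T) = 1/(1/4) = 1/(¼) = 4)
(42 + v(8, -7))*(-44) = (42 + 4)*(-44) = 46*(-44) = -2024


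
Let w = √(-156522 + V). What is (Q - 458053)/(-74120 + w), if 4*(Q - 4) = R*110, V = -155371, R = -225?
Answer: 34409209380/5494086293 + 928473*I*√311893/10988172586 ≈ 6.263 + 0.04719*I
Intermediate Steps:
w = I*√311893 (w = √(-156522 - 155371) = √(-311893) = I*√311893 ≈ 558.47*I)
Q = -12367/2 (Q = 4 + (-225*110)/4 = 4 + (¼)*(-24750) = 4 - 12375/2 = -12367/2 ≈ -6183.5)
(Q - 458053)/(-74120 + w) = (-12367/2 - 458053)/(-74120 + I*√311893) = -928473/(2*(-74120 + I*√311893))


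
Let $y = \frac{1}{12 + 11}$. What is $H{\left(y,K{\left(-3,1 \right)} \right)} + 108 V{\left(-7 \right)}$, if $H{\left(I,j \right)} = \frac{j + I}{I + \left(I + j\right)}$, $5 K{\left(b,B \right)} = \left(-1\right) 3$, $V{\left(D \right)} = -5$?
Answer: $- \frac{31796}{59} \approx -538.92$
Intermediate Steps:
$y = \frac{1}{23} \approx 0.043478$
$K{\left(b,B \right)} = - \frac{3}{5}$ ($K{\left(b,B \right)} = \frac{\left(-1\right) 3}{5} = \frac{1}{5} \left(-3\right) = - \frac{3}{5}$)
$H{\left(I,j \right)} = \frac{I + j}{j + 2 I}$
$H{\left(y,K{\left(-3,1 \right)} \right)} + 108 V{\left(-7 \right)} = \frac{\frac{1}{23} - \frac{3}{5}}{- \frac{3}{5} + 2 \cdot \frac{1}{23}} + 108 \left(-5\right) = \frac{1}{- \frac{3}{5} + \frac{2}{23}} \left(- \frac{64}{115}\right) - 540 = \frac{1}{- \frac{59}{115}} \left(- \frac{64}{115}\right) - 540 = \left(- \frac{115}{59}\right) \left(- \frac{64}{115}\right) - 540 = \frac{64}{59} - 540 = - \frac{31796}{59}$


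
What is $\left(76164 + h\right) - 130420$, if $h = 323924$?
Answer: $269668$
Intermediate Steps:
$\left(76164 + h\right) - 130420 = \left(76164 + 323924\right) - 130420 = 400088 - 130420 = 269668$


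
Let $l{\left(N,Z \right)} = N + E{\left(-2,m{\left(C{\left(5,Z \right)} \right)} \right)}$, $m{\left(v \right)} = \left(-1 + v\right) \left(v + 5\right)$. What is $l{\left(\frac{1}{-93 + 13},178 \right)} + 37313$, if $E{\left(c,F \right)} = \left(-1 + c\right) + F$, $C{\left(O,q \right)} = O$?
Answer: $\frac{2987999}{80} \approx 37350.0$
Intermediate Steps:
$m{\left(v \right)} = \left(-1 + v\right) \left(5 + v\right)$
$E{\left(c,F \right)} = -1 + F + c$
$l{\left(N,Z \right)} = 37 + N$ ($l{\left(N,Z \right)} = N - -37 = N + 37 = 37 + N$)
$l{\left(\frac{1}{-93 + 13},178 \right)} + 37313 = \left(37 + \frac{1}{-93 + 13}\right) + 37313 = \left(37 + \frac{1}{-80}\right) + 37313 = \left(37 - \frac{1}{80}\right) + 37313 = \frac{2959}{80} + 37313 = \frac{2987999}{80}$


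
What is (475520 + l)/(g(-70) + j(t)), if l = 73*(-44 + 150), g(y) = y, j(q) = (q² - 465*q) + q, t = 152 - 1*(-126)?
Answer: -241629/25889 ≈ -9.3333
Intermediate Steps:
t = 278 (t = 152 + 126 = 278)
j(q) = q² - 464*q
l = 7738 (l = 73*106 = 7738)
(475520 + l)/(g(-70) + j(t)) = (475520 + 7738)/(-70 + 278*(-464 + 278)) = 483258/(-70 + 278*(-186)) = 483258/(-70 - 51708) = 483258/(-51778) = 483258*(-1/51778) = -241629/25889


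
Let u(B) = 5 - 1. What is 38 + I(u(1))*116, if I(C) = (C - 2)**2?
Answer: 502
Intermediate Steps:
u(B) = 4
I(C) = (-2 + C)**2
38 + I(u(1))*116 = 38 + (-2 + 4)**2*116 = 38 + 2**2*116 = 38 + 4*116 = 38 + 464 = 502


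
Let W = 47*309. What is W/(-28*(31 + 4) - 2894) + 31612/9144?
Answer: -645839/2213991 ≈ -0.29171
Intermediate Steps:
W = 14523
W/(-28*(31 + 4) - 2894) + 31612/9144 = 14523/(-28*(31 + 4) - 2894) + 31612/9144 = 14523/(-28*35 - 2894) + 31612*(1/9144) = 14523/(-980 - 2894) + 7903/2286 = 14523/(-3874) + 7903/2286 = 14523*(-1/3874) + 7903/2286 = -14523/3874 + 7903/2286 = -645839/2213991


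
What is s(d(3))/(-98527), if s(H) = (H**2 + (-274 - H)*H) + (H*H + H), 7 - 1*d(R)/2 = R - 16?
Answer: 9320/98527 ≈ 0.094593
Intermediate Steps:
d(R) = 46 - 2*R (d(R) = 14 - 2*(R - 16) = 14 - 2*(-16 + R) = 14 + (32 - 2*R) = 46 - 2*R)
s(H) = H + 2*H**2 + H*(-274 - H) (s(H) = (H**2 + H*(-274 - H)) + (H**2 + H) = (H**2 + H*(-274 - H)) + (H + H**2) = H + 2*H**2 + H*(-274 - H))
s(d(3))/(-98527) = ((46 - 2*3)*(-273 + (46 - 2*3)))/(-98527) = ((46 - 6)*(-273 + (46 - 6)))*(-1/98527) = (40*(-273 + 40))*(-1/98527) = (40*(-233))*(-1/98527) = -9320*(-1/98527) = 9320/98527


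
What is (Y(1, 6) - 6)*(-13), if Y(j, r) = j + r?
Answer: -13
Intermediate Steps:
(Y(1, 6) - 6)*(-13) = ((1 + 6) - 6)*(-13) = (7 - 6)*(-13) = 1*(-13) = -13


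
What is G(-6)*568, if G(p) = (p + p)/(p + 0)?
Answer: 1136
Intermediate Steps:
G(p) = 2 (G(p) = (2*p)/p = 2)
G(-6)*568 = 2*568 = 1136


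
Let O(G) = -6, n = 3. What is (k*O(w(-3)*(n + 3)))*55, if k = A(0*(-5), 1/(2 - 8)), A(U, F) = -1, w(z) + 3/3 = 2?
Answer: 330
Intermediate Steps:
w(z) = 1 (w(z) = -1 + 2 = 1)
k = -1
(k*O(w(-3)*(n + 3)))*55 = -1*(-6)*55 = 6*55 = 330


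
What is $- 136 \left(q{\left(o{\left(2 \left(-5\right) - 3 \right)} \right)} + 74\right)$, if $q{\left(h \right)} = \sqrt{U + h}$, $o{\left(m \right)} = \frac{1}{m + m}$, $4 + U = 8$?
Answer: $-10064 - \frac{68 \sqrt{2678}}{13} \approx -10335.0$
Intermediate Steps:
$U = 4$ ($U = -4 + 8 = 4$)
$o{\left(m \right)} = \frac{1}{2 m}$
$q{\left(h \right)} = \sqrt{4 + h}$
$- 136 \left(q{\left(o{\left(2 \left(-5\right) - 3 \right)} \right)} + 74\right) = - 136 \left(\sqrt{4 + \frac{1}{2 \left(2 \left(-5\right) - 3\right)}} + 74\right) = - 136 \left(\sqrt{4 + \frac{1}{2 \left(-10 - 3\right)}} + 74\right) = - 136 \left(\sqrt{4 + \frac{1}{2 \left(-13\right)}} + 74\right) = - 136 \left(\sqrt{4 + \frac{1}{2} \left(- \frac{1}{13}\right)} + 74\right) = - 136 \left(\sqrt{4 - \frac{1}{26}} + 74\right) = - 136 \left(\sqrt{\frac{103}{26}} + 74\right) = - 136 \left(\frac{\sqrt{2678}}{26} + 74\right) = - 136 \left(74 + \frac{\sqrt{2678}}{26}\right) = -10064 - \frac{68 \sqrt{2678}}{13}$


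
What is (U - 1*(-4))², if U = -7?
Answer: 9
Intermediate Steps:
(U - 1*(-4))² = (-7 - 1*(-4))² = (-7 + 4)² = (-3)² = 9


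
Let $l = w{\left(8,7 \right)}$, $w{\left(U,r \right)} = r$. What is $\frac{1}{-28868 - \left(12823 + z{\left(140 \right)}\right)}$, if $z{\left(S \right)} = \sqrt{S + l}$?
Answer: $- \frac{13897}{579379778} + \frac{7 \sqrt{3}}{1738139334} \approx -2.3979 \cdot 10^{-5}$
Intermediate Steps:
$l = 7$
$z{\left(S \right)} = \sqrt{7 + S}$ ($z{\left(S \right)} = \sqrt{S + 7} = \sqrt{7 + S}$)
$\frac{1}{-28868 - \left(12823 + z{\left(140 \right)}\right)} = \frac{1}{-28868 - \left(12823 + \sqrt{7 + 140}\right)} = \frac{1}{-28868 - \left(12823 + \sqrt{147}\right)} = \frac{1}{-28868 - \left(12823 + 7 \sqrt{3}\right)} = \frac{1}{-41691 - 7 \sqrt{3}}$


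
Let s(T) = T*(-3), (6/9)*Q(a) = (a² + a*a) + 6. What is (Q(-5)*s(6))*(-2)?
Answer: 3024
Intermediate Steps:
Q(a) = 9 + 3*a² (Q(a) = 3*((a² + a*a) + 6)/2 = 3*((a² + a²) + 6)/2 = 3*(2*a² + 6)/2 = 3*(6 + 2*a²)/2 = 9 + 3*a²)
s(T) = -3*T
(Q(-5)*s(6))*(-2) = ((9 + 3*(-5)²)*(-3*6))*(-2) = ((9 + 3*25)*(-18))*(-2) = ((9 + 75)*(-18))*(-2) = (84*(-18))*(-2) = -1512*(-2) = 3024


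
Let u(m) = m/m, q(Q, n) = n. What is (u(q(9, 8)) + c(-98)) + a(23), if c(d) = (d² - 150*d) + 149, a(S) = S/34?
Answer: 831459/34 ≈ 24455.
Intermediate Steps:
a(S) = S/34 (a(S) = S*(1/34) = S/34)
c(d) = 149 + d² - 150*d
u(m) = 1
(u(q(9, 8)) + c(-98)) + a(23) = (1 + (149 + (-98)² - 150*(-98))) + (1/34)*23 = (1 + (149 + 9604 + 14700)) + 23/34 = (1 + 24453) + 23/34 = 24454 + 23/34 = 831459/34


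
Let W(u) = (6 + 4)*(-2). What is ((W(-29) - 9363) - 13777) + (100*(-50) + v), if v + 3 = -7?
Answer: -28170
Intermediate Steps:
v = -10 (v = -3 - 7 = -10)
W(u) = -20 (W(u) = 10*(-2) = -20)
((W(-29) - 9363) - 13777) + (100*(-50) + v) = ((-20 - 9363) - 13777) + (100*(-50) - 10) = (-9383 - 13777) + (-5000 - 10) = -23160 - 5010 = -28170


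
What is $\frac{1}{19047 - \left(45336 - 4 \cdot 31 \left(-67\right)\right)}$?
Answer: $- \frac{1}{34597} \approx -2.8904 \cdot 10^{-5}$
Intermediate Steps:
$\frac{1}{19047 - \left(45336 - 4 \cdot 31 \left(-67\right)\right)} = \frac{1}{19047 + \left(\left(8 + 124 \left(-67\right)\right) - 45344\right)} = \frac{1}{19047 + \left(\left(8 - 8308\right) - 45344\right)} = \frac{1}{19047 - 53644} = \frac{1}{-34597} = - \frac{1}{34597}$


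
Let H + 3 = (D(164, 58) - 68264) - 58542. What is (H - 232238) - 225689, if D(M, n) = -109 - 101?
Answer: -584946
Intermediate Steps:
D(M, n) = -210
H = -127019 (H = -3 + ((-210 - 68264) - 58542) = -3 + (-68474 - 58542) = -3 - 127016 = -127019)
(H - 232238) - 225689 = (-127019 - 232238) - 225689 = -359257 - 225689 = -584946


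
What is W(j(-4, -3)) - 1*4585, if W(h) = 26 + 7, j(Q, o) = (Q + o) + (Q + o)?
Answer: -4552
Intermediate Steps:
j(Q, o) = 2*Q + 2*o
W(h) = 33
W(j(-4, -3)) - 1*4585 = 33 - 1*4585 = 33 - 4585 = -4552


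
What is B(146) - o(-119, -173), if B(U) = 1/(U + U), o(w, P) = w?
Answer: 34749/292 ≈ 119.00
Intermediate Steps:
B(U) = 1/(2*U)
B(146) - o(-119, -173) = (½)/146 - 1*(-119) = (½)*(1/146) + 119 = 1/292 + 119 = 34749/292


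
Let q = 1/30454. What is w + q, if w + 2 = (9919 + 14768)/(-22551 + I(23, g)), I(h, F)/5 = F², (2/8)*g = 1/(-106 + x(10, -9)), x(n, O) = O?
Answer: -26642186033/8609010806 ≈ -3.0947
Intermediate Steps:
q = 1/30454 ≈ 3.2836e-5
g = -4/115 (g = 4/(-106 - 9) = 4/(-115) = 4*(-1/115) = -4/115 ≈ -0.034783)
I(h, F) = 5*F²
w = -874843/282689 (w = -2 + (9919 + 14768)/(-22551 + 5*(-4/115)²) = -2 + 24687/(-22551 + 5*(16/13225)) = -2 + 24687/(-22551 + 16/2645) = -2 + 24687/(-59647379/2645) = -2 + 24687*(-2645/59647379) = -2 - 309465/282689 = -874843/282689 ≈ -3.0947)
w + q = -874843/282689 + 1/30454 = -26642186033/8609010806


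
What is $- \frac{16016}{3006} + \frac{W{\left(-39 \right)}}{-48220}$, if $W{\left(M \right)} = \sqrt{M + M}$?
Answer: $- \frac{8008}{1503} - \frac{i \sqrt{78}}{48220} \approx -5.328 - 0.00018316 i$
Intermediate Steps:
$W{\left(M \right)} = \sqrt{2} \sqrt{M}$ ($W{\left(M \right)} = \sqrt{2 M} = \sqrt{2} \sqrt{M}$)
$- \frac{16016}{3006} + \frac{W{\left(-39 \right)}}{-48220} = - \frac{16016}{3006} + \frac{\sqrt{2} \sqrt{-39}}{-48220} = \left(-16016\right) \frac{1}{3006} + \sqrt{2} i \sqrt{39} \left(- \frac{1}{48220}\right) = - \frac{8008}{1503} + i \sqrt{78} \left(- \frac{1}{48220}\right) = - \frac{8008}{1503} - \frac{i \sqrt{78}}{48220}$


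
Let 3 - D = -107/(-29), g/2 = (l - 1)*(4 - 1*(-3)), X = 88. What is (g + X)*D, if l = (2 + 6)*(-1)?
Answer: 760/29 ≈ 26.207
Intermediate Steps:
l = -8 (l = 8*(-1) = -8)
g = -126 (g = 2*((-8 - 1)*(4 - 1*(-3))) = 2*(-9*(4 + 3)) = 2*(-9*7) = 2*(-63) = -126)
D = -20/29 (D = 3 - (-107)/(-29) = 3 - (-107)*(-1)/29 = 3 - 1*107/29 = 3 - 107/29 = -20/29 ≈ -0.68966)
(g + X)*D = (-126 + 88)*(-20/29) = -38*(-20/29) = 760/29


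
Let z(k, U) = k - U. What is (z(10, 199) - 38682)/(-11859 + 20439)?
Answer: -12957/2860 ≈ -4.5304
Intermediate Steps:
(z(10, 199) - 38682)/(-11859 + 20439) = ((10 - 1*199) - 38682)/(-11859 + 20439) = ((10 - 199) - 38682)/8580 = (-189 - 38682)*(1/8580) = -38871*1/8580 = -12957/2860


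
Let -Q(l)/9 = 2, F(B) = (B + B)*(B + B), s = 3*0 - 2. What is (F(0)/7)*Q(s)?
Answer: 0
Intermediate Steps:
s = -2 (s = 0 - 2 = -2)
F(B) = 4*B² (F(B) = (2*B)*(2*B) = 4*B²)
Q(l) = -18 (Q(l) = -9*2 = -18)
(F(0)/7)*Q(s) = ((4*0²)/7)*(-18) = ((4*0)/7)*(-18) = ((⅐)*0)*(-18) = 0*(-18) = 0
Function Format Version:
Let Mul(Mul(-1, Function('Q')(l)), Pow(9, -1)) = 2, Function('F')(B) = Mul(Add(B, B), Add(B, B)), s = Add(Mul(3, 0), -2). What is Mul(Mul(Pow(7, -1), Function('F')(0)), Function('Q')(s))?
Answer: 0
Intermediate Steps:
s = -2 (s = Add(0, -2) = -2)
Function('F')(B) = Mul(4, Pow(B, 2)) (Function('F')(B) = Mul(Mul(2, B), Mul(2, B)) = Mul(4, Pow(B, 2)))
Function('Q')(l) = -18 (Function('Q')(l) = Mul(-9, 2) = -18)
Mul(Mul(Pow(7, -1), Function('F')(0)), Function('Q')(s)) = Mul(Mul(Pow(7, -1), Mul(4, Pow(0, 2))), -18) = Mul(Mul(Rational(1, 7), Mul(4, 0)), -18) = Mul(Mul(Rational(1, 7), 0), -18) = Mul(0, -18) = 0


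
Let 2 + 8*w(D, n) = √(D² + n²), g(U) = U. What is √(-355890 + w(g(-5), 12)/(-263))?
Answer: I*√393864892346/1052 ≈ 596.57*I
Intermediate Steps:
w(D, n) = -¼ + √(D² + n²)/8
√(-355890 + w(g(-5), 12)/(-263)) = √(-355890 + (-¼ + √((-5)² + 12²)/8)/(-263)) = √(-355890 - (-¼ + √(25 + 144)/8)/263) = √(-355890 - (-¼ + √169/8)/263) = √(-355890 - (-¼ + (⅛)*13)/263) = √(-355890 - (-¼ + 13/8)/263) = √(-355890 - 1/263*11/8) = √(-355890 - 11/2104) = √(-748792571/2104) = I*√393864892346/1052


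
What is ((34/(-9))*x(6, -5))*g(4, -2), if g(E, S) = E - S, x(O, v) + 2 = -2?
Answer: 272/3 ≈ 90.667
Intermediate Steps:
x(O, v) = -4 (x(O, v) = -2 - 2 = -4)
((34/(-9))*x(6, -5))*g(4, -2) = ((34/(-9))*(-4))*(4 - 1*(-2)) = ((34*(-⅑))*(-4))*(4 + 2) = -34/9*(-4)*6 = (136/9)*6 = 272/3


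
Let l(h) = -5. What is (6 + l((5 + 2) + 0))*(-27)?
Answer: -27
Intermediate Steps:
(6 + l((5 + 2) + 0))*(-27) = (6 - 5)*(-27) = 1*(-27) = -27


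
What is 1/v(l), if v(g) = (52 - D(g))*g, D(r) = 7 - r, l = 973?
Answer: 1/990514 ≈ 1.0096e-6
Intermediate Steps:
v(g) = g*(45 + g) (v(g) = (52 - (7 - g))*g = (52 + (-7 + g))*g = (45 + g)*g = g*(45 + g))
1/v(l) = 1/(973*(45 + 973)) = 1/(973*1018) = 1/990514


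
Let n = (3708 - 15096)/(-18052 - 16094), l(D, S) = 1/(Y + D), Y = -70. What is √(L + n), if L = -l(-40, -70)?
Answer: √134260990710/626010 ≈ 0.58532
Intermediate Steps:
l(D, S) = 1/(-70 + D)
n = 1898/5691 (n = -11388/(-34146) = -11388*(-1/34146) = 1898/5691 ≈ 0.33351)
L = 1/110 (L = -1/(-70 - 40) = -1/(-110) = -1*(-1/110) = 1/110 ≈ 0.0090909)
√(L + n) = √(1/110 + 1898/5691) = √(214471/626010) = √134260990710/626010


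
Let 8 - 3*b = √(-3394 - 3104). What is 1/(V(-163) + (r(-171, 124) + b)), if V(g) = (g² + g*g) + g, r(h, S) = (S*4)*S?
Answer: 1030335/117954474523 + 171*I*√2/117954474523 ≈ 8.735e-6 + 2.0502e-9*I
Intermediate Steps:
r(h, S) = 4*S² (r(h, S) = (4*S)*S = 4*S²)
b = 8/3 - 19*I*√2 (b = 8/3 - √(-3394 - 3104)/3 = 8/3 - 19*I*√2 ≈ 2.6667 - 26.87*I)
V(g) = g + 2*g² (V(g) = (g² + g²) + g = 2*g² + g = g + 2*g²)
1/(V(-163) + (r(-171, 124) + b)) = 1/(-163*(1 + 2*(-163)) + (4*124² + (8/3 - 19*I*√2))) = 1/(-163*(1 - 326) + (4*15376 + (8/3 - 19*I*√2))) = 1/(-163*(-325) + (61504 + (8/3 - 19*I*√2))) = 1/(52975 + (184520/3 - 19*I*√2)) = 1/(343445/3 - 19*I*√2)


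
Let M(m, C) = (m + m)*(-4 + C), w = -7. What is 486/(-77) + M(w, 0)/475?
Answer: -226538/36575 ≈ -6.1938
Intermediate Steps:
M(m, C) = 2*m*(-4 + C) (M(m, C) = (2*m)*(-4 + C) = 2*m*(-4 + C))
486/(-77) + M(w, 0)/475 = 486/(-77) + (2*(-7)*(-4 + 0))/475 = 486*(-1/77) + (2*(-7)*(-4))*(1/475) = -486/77 + 56*(1/475) = -486/77 + 56/475 = -226538/36575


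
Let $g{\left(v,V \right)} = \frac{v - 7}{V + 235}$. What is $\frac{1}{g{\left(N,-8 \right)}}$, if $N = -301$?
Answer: $- \frac{227}{308} \approx -0.73701$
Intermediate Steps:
$g{\left(v,V \right)} = \frac{-7 + v}{235 + V}$
$\frac{1}{g{\left(N,-8 \right)}} = \frac{1}{\frac{1}{235 - 8} \left(-7 - 301\right)} = \frac{1}{\frac{1}{227} \left(-308\right)} = \frac{1}{- \frac{308}{227}} = - \frac{227}{308}$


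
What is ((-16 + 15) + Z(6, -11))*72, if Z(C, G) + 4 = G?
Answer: -1152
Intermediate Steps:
Z(C, G) = -4 + G
((-16 + 15) + Z(6, -11))*72 = ((-16 + 15) + (-4 - 11))*72 = (-1 - 15)*72 = -16*72 = -1152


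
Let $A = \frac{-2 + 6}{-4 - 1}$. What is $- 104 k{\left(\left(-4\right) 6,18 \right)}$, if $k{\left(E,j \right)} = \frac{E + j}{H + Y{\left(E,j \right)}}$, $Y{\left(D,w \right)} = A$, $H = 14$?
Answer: $\frac{520}{11} \approx 47.273$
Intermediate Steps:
$A = - \frac{4}{5}$ ($A = \frac{4}{-5} = 4 \left(- \frac{1}{5}\right) = - \frac{4}{5} \approx -0.8$)
$Y{\left(D,w \right)} = - \frac{4}{5}$
$k{\left(E,j \right)} = \frac{5 E}{66} + \frac{5 j}{66}$ ($k{\left(E,j \right)} = \frac{E + j}{14 - \frac{4}{5}} = \frac{E + j}{\frac{66}{5}} = \left(E + j\right) \frac{5}{66} = \frac{5 E}{66} + \frac{5 j}{66}$)
$- 104 k{\left(\left(-4\right) 6,18 \right)} = - 104 \left(\frac{5 \left(\left(-4\right) 6\right)}{66} + \frac{5}{66} \cdot 18\right) = - 104 \left(\frac{5}{66} \left(-24\right) + \frac{15}{11}\right) = - 104 \left(- \frac{20}{11} + \frac{15}{11}\right) = \left(-104\right) \left(- \frac{5}{11}\right) = \frac{520}{11}$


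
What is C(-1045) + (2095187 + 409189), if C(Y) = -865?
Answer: 2503511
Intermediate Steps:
C(-1045) + (2095187 + 409189) = -865 + (2095187 + 409189) = -865 + 2504376 = 2503511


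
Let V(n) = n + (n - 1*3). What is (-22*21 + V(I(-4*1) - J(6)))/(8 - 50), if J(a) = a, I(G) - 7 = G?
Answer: 157/14 ≈ 11.214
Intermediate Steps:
I(G) = 7 + G
V(n) = -3 + 2*n (V(n) = n + (n - 3) = n + (-3 + n) = -3 + 2*n)
(-22*21 + V(I(-4*1) - J(6)))/(8 - 50) = (-22*21 + (-3 + 2*((7 - 4*1) - 1*6)))/(8 - 50) = (-462 + (-3 + 2*((7 - 4) - 6)))/(-42) = (-462 + (-3 + 2*(3 - 6)))*(-1/42) = (-462 + (-3 + 2*(-3)))*(-1/42) = (-462 + (-3 - 6))*(-1/42) = (-462 - 9)*(-1/42) = -471*(-1/42) = 157/14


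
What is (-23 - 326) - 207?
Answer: -556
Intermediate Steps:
(-23 - 326) - 207 = -349 - 207 = -556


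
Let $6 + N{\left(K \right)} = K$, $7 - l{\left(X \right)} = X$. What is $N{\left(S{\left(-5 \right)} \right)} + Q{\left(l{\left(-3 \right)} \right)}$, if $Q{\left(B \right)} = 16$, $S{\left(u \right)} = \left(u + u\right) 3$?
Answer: $-20$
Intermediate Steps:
$l{\left(X \right)} = 7 - X$
$S{\left(u \right)} = 6 u$ ($S{\left(u \right)} = 2 u 3 = 6 u$)
$N{\left(K \right)} = -6 + K$
$N{\left(S{\left(-5 \right)} \right)} + Q{\left(l{\left(-3 \right)} \right)} = \left(-6 + 6 \left(-5\right)\right) + 16 = \left(-6 - 30\right) + 16 = -36 + 16 = -20$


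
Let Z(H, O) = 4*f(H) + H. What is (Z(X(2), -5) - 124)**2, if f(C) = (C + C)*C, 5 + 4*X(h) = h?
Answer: 231361/16 ≈ 14460.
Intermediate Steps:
X(h) = -5/4 + h/4
f(C) = 2*C**2 (f(C) = (2*C)*C = 2*C**2)
Z(H, O) = H + 8*H**2 (Z(H, O) = 4*(2*H**2) + H = 8*H**2 + H = H + 8*H**2)
(Z(X(2), -5) - 124)**2 = ((-5/4 + (1/4)*2)*(1 + 8*(-5/4 + (1/4)*2)) - 124)**2 = ((-5/4 + 1/2)*(1 + 8*(-5/4 + 1/2)) - 124)**2 = (-3*(1 + 8*(-3/4))/4 - 124)**2 = (-3*(1 - 6)/4 - 124)**2 = (-3/4*(-5) - 124)**2 = (15/4 - 124)**2 = (-481/4)**2 = 231361/16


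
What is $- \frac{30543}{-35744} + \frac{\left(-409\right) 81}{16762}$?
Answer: $- \frac{336100605}{299570464} \approx -1.1219$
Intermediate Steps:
$- \frac{30543}{-35744} + \frac{\left(-409\right) 81}{16762} = \left(-30543\right) \left(- \frac{1}{35744}\right) - \frac{33129}{16762} = \frac{30543}{35744} - \frac{33129}{16762} = - \frac{336100605}{299570464}$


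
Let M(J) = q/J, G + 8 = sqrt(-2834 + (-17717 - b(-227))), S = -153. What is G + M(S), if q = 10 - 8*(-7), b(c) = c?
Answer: -430/51 + 2*I*sqrt(5081) ≈ -8.4314 + 142.56*I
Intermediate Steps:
G = -8 + 2*I*sqrt(5081) (G = -8 + sqrt(-2834 + (-17717 - 1*(-227))) = -8 + sqrt(-2834 + (-17717 + 227)) = -8 + sqrt(-2834 - 17490) = -8 + sqrt(-20324) = -8 + 2*I*sqrt(5081) ≈ -8.0 + 142.56*I)
q = 66 (q = 10 + 56 = 66)
M(J) = 66/J
G + M(S) = (-8 + 2*I*sqrt(5081)) + 66/(-153) = (-8 + 2*I*sqrt(5081)) + 66*(-1/153) = (-8 + 2*I*sqrt(5081)) - 22/51 = -430/51 + 2*I*sqrt(5081)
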